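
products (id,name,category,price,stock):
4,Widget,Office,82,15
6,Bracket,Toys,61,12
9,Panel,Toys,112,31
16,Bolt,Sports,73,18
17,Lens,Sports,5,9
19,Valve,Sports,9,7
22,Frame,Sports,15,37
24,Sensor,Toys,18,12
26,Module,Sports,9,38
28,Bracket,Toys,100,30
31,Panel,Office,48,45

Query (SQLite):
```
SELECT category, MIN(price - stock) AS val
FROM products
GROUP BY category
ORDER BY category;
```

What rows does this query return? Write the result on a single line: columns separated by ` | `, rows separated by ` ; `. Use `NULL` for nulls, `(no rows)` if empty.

For each row compute price - stock.
Group by category; take MIN of the expression per group.
  Office: ids {4, 31} → MIN(price - stock)=3
  Sports: ids {16, 17, 19, 22, 26} → MIN(price - stock)=-29
  Toys: ids {6, 9, 24, 28} → MIN(price - stock)=6

Office | 3 ; Sports | -29 ; Toys | 6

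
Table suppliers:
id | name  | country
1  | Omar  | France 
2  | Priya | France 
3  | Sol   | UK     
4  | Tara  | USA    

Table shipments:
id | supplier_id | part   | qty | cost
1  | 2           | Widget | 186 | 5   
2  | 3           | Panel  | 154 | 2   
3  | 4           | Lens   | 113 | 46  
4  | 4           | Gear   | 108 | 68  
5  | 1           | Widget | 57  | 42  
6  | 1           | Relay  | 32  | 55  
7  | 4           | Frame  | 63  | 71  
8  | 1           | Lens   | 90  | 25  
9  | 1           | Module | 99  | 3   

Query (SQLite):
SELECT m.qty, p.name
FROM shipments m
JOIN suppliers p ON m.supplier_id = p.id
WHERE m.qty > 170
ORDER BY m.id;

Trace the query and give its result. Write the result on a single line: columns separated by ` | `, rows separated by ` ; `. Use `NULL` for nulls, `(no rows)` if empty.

186 | Priya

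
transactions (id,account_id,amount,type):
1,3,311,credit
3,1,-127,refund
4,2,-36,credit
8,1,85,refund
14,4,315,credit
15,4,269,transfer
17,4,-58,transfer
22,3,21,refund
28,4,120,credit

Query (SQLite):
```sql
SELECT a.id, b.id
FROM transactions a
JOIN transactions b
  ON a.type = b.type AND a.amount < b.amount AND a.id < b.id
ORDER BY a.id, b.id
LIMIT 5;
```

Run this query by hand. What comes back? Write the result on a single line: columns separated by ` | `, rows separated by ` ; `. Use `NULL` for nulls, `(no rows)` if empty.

Pairs (a,b) with same type, a.amount < b.amount, a.id < b.id.
type groups: credit:{1,4,14,28} refund:{3,8,22} transfer:{15,17}
Ordered by (a.id, b.id); first 5.

1 | 14 ; 3 | 8 ; 3 | 22 ; 4 | 14 ; 4 | 28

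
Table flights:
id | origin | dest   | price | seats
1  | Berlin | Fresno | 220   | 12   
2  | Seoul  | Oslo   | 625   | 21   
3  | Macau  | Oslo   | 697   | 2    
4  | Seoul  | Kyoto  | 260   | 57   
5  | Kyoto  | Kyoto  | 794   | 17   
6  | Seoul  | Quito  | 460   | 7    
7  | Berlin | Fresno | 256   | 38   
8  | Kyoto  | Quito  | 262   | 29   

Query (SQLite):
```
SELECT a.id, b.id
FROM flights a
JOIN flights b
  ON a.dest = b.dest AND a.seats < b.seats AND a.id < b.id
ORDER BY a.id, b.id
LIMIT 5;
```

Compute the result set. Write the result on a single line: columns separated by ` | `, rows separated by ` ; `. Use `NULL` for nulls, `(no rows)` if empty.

1 | 7 ; 6 | 8

Pairs (a,b) with same dest, a.seats < b.seats, a.id < b.id.
dest groups: Fresno:{1,7} Kyoto:{4,5} Oslo:{2,3} Quito:{6,8}
Ordered by (a.id, b.id); first 5.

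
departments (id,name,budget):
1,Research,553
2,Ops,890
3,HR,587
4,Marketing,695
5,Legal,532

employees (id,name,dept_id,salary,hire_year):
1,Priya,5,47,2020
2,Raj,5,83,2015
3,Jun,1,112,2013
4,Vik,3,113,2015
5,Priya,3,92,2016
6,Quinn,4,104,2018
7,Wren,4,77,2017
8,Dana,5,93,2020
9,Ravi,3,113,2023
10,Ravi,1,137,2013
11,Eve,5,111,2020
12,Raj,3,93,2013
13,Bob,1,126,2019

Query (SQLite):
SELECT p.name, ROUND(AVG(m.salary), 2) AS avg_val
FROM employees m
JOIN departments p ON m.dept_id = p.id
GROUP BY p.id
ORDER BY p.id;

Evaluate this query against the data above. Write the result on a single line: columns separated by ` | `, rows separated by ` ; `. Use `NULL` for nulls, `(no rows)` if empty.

Join each employees row to its departments via dept_id.
Group joined rows by departments.id; compute ROUND(AVG(m.salary), 2) per group.
  1: ids {3, 10, 13} → ROUND(AVG(m.salary), 2)=125
  3: ids {4, 5, 9, 12} → ROUND(AVG(m.salary), 2)=102.75
  4: ids {6, 7} → ROUND(AVG(m.salary), 2)=90.5
  5: ids {1, 2, 8, 11} → ROUND(AVG(m.salary), 2)=83.5

Research | 125 ; HR | 102.75 ; Marketing | 90.5 ; Legal | 83.5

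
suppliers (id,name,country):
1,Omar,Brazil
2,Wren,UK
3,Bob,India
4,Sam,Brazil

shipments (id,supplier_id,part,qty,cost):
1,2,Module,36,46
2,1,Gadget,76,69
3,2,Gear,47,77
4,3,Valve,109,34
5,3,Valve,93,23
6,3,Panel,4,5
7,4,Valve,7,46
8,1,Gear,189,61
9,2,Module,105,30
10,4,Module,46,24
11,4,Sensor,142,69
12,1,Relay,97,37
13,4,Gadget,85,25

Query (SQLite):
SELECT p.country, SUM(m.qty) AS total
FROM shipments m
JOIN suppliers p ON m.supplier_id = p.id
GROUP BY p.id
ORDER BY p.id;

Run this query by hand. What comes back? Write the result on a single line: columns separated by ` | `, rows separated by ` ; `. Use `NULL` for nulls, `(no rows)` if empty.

Join each shipments row to its suppliers via supplier_id.
Group joined rows by suppliers.id; compute SUM(m.qty) per group.
  1: ids {2, 8, 12} → SUM(m.qty)=362
  2: ids {1, 3, 9} → SUM(m.qty)=188
  3: ids {4, 5, 6} → SUM(m.qty)=206
  4: ids {7, 10, 11, 13} → SUM(m.qty)=280

Brazil | 362 ; UK | 188 ; India | 206 ; Brazil | 280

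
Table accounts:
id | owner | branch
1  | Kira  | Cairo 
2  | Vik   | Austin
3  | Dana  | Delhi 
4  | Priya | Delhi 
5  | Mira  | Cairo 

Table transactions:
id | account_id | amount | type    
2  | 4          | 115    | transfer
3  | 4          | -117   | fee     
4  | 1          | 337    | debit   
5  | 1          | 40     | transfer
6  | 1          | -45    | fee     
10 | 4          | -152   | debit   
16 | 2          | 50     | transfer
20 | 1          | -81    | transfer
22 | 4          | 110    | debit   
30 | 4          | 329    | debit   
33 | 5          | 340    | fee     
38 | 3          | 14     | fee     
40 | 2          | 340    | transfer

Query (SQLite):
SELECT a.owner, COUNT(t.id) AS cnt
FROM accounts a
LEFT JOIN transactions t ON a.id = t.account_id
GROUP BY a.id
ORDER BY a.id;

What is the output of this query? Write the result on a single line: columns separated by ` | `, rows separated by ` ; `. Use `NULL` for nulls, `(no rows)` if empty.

Kira | 4 ; Vik | 2 ; Dana | 1 ; Priya | 5 ; Mira | 1

LEFT JOIN keeps every accounts row; unmatched ones get NULL for transactions columns.
Group by accounts.id and compute COUNT(t.id). COUNT(col) of an all-NULL group is 0.
  1: ids {4, 5, 6, 20} → COUNT(t.id)=4
  2: ids {16, 40} → COUNT(t.id)=2
  3: ids {38} → COUNT(t.id)=1
  4: ids {2, 3, 10, 22, 30} → COUNT(t.id)=5
  5: ids {33} → COUNT(t.id)=1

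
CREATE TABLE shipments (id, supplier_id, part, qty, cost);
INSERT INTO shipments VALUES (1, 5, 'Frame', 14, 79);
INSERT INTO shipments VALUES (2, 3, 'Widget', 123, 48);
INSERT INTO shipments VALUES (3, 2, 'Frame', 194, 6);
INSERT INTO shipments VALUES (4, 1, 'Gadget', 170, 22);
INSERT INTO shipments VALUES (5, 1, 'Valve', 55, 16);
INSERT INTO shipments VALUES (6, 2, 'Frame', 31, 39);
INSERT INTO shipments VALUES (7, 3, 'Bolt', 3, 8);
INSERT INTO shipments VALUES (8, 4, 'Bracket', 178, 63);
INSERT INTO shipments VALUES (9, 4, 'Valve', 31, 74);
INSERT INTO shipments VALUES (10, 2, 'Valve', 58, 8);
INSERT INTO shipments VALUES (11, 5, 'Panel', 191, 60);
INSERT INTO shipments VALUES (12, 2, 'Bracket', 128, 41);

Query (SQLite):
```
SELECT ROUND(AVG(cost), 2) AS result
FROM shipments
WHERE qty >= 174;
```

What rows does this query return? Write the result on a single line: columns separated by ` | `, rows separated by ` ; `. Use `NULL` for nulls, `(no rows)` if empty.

43

Rows where qty >= 174 → cost values: [6, 63, 60].
AVG = 129 / 3 (rounded to 2 dp).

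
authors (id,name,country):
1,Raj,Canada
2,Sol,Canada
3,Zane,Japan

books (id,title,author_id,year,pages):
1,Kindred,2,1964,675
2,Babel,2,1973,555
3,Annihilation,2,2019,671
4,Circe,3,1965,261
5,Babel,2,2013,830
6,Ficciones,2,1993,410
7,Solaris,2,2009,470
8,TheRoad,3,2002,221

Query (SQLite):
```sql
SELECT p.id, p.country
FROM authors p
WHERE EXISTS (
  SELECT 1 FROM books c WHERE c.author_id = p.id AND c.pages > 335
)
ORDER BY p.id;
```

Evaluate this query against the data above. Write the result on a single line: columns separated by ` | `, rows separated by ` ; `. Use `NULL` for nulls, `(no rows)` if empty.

2 | Canada

For each authors row, check whether any books with matching author_id has pages > 335.
Keep rows where that is true.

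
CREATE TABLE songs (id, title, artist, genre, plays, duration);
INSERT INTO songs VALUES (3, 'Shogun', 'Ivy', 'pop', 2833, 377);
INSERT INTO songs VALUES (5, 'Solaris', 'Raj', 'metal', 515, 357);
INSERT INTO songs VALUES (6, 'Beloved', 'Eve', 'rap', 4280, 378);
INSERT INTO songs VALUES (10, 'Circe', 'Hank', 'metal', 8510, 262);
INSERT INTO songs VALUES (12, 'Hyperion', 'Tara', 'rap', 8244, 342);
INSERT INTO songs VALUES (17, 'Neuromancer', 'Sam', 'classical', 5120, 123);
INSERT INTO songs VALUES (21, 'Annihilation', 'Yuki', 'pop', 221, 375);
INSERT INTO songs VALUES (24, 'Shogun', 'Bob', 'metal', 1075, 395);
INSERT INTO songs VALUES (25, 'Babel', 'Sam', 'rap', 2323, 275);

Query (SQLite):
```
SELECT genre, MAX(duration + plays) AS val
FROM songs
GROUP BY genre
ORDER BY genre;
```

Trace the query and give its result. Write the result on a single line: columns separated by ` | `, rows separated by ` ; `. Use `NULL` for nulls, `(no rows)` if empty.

classical | 5243 ; metal | 8772 ; pop | 3210 ; rap | 8586

For each row compute duration + plays.
Group by genre; take MAX of the expression per group.
  classical: ids {17} → MAX(duration + plays)=5243
  metal: ids {5, 10, 24} → MAX(duration + plays)=8772
  pop: ids {3, 21} → MAX(duration + plays)=3210
  rap: ids {6, 12, 25} → MAX(duration + plays)=8586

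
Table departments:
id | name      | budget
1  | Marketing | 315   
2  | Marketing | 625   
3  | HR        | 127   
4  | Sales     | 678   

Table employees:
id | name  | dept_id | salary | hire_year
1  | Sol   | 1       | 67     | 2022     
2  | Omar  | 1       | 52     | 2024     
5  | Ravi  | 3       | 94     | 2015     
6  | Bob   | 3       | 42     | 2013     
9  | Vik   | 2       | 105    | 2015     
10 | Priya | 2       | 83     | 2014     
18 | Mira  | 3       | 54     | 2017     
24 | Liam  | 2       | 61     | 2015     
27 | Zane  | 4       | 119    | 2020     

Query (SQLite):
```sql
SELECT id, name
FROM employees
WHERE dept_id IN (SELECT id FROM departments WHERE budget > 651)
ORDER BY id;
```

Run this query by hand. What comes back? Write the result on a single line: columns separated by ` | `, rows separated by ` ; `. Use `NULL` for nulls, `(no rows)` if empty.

Inner query: departments.id where budget > 651.
Outer: keep employees rows whose dept_id is in that set.
Inner query → {4}

27 | Zane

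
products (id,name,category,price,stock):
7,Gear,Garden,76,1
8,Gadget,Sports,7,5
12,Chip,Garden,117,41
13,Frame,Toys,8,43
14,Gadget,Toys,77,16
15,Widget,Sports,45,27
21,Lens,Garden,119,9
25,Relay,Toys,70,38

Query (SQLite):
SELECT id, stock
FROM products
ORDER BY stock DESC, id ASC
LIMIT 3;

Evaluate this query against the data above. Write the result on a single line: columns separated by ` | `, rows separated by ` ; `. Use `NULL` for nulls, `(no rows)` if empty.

13 | 43 ; 12 | 41 ; 25 | 38

Sort by stock desc, tiebreak id asc: (43, id=13), (41, id=12), (38, id=25), (27, id=15), (16, id=14), (9, id=21) …. Take first 3.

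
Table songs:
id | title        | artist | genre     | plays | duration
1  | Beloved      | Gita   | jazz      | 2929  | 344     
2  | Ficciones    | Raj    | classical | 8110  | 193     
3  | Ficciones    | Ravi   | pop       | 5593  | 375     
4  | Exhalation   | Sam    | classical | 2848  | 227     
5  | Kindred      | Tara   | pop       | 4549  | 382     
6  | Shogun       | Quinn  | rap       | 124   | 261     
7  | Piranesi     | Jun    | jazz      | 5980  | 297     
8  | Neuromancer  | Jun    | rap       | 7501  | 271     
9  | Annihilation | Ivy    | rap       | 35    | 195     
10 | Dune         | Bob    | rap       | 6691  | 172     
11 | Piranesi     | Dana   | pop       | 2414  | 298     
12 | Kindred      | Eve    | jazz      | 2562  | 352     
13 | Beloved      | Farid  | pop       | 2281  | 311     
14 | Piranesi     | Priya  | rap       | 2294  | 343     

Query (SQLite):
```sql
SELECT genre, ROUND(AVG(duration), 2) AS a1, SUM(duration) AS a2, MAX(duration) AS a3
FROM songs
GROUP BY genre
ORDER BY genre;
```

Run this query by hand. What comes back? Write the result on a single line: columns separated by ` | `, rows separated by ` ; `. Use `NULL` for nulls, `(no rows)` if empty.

classical | 210 | 420 | 227 ; jazz | 331 | 993 | 352 ; pop | 341.5 | 1366 | 382 ; rap | 248.4 | 1242 | 343

Group songs by genre.
Per group compute: ROUND(AVG(duration), 2), SUM(duration), MAX(duration).
  classical: ids {2, 4} → ROUND(AVG(duration), 2)=210, SUM(duration)=420, MAX(duration)=227
  jazz: ids {1, 7, 12} → ROUND(AVG(duration), 2)=331, SUM(duration)=993, MAX(duration)=352
  pop: ids {3, 5, 11, 13} → ROUND(AVG(duration), 2)=341.5, SUM(duration)=1366, MAX(duration)=382
  rap: ids {6, 8, 9, 10, 14} → ROUND(AVG(duration), 2)=248.4, SUM(duration)=1242, MAX(duration)=343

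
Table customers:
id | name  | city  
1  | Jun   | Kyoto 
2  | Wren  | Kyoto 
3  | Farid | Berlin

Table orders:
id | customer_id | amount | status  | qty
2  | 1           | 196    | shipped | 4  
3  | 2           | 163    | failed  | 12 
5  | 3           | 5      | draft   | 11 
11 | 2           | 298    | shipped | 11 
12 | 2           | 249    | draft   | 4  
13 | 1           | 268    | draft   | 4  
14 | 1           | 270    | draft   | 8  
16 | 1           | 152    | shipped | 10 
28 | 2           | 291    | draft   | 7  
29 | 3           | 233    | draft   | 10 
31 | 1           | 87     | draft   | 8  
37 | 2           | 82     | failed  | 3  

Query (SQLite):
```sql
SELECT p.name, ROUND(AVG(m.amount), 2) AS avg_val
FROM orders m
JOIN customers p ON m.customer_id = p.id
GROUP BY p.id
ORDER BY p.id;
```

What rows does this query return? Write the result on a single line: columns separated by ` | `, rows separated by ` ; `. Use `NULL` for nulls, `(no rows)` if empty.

Jun | 194.6 ; Wren | 216.6 ; Farid | 119

Join each orders row to its customers via customer_id.
Group joined rows by customers.id; compute ROUND(AVG(m.amount), 2) per group.
  1: ids {2, 13, 14, 16, 31} → ROUND(AVG(m.amount), 2)=194.6
  2: ids {3, 11, 12, 28, 37} → ROUND(AVG(m.amount), 2)=216.6
  3: ids {5, 29} → ROUND(AVG(m.amount), 2)=119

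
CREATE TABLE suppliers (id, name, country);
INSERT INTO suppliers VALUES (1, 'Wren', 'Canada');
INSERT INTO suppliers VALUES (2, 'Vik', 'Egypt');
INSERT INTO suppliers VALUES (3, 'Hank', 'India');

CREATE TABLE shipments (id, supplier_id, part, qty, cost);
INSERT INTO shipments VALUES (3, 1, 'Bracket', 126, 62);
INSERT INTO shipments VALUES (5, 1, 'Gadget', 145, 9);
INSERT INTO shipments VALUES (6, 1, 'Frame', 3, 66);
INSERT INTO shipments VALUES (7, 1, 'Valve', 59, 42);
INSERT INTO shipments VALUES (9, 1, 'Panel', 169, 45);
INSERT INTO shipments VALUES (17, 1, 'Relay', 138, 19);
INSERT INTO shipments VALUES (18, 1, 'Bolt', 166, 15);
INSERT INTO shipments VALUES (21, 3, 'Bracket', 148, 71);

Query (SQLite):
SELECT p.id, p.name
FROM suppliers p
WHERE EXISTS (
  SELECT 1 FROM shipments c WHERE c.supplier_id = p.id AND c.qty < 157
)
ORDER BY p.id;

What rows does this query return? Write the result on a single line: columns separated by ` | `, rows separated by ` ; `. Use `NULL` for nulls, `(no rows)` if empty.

1 | Wren ; 3 | Hank

For each suppliers row, check whether any shipments with matching supplier_id has qty < 157.
Keep rows where that is true.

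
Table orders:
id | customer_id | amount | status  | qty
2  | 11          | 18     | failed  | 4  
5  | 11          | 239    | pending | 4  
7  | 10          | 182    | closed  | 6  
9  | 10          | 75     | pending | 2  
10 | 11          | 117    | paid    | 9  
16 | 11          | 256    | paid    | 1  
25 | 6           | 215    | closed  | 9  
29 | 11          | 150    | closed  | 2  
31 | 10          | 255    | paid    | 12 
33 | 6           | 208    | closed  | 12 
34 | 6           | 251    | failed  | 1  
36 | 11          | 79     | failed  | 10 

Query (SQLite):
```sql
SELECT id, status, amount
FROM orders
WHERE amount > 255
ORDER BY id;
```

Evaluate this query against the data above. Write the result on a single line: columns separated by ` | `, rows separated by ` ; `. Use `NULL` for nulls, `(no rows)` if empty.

16 | paid | 256

amount > 255: ids {16}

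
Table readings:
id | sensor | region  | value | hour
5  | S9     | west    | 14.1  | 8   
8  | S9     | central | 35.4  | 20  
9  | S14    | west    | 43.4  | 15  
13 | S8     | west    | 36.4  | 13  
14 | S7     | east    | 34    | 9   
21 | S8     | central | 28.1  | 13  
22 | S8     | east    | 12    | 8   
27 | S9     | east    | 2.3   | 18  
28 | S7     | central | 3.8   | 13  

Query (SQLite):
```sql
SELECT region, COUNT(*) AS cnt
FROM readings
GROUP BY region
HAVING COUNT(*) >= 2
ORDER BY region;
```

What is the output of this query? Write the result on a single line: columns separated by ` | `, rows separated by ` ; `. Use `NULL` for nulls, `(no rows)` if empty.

central | 3 ; east | 3 ; west | 3

Partition readings by region; compute COUNT(*) within each group.
HAVING: keep groups with count ≥ 2.
  central: ids {8, 21, 28} → COUNT(*)=3
  east: ids {14, 22, 27} → COUNT(*)=3
  west: ids {5, 9, 13} → COUNT(*)=3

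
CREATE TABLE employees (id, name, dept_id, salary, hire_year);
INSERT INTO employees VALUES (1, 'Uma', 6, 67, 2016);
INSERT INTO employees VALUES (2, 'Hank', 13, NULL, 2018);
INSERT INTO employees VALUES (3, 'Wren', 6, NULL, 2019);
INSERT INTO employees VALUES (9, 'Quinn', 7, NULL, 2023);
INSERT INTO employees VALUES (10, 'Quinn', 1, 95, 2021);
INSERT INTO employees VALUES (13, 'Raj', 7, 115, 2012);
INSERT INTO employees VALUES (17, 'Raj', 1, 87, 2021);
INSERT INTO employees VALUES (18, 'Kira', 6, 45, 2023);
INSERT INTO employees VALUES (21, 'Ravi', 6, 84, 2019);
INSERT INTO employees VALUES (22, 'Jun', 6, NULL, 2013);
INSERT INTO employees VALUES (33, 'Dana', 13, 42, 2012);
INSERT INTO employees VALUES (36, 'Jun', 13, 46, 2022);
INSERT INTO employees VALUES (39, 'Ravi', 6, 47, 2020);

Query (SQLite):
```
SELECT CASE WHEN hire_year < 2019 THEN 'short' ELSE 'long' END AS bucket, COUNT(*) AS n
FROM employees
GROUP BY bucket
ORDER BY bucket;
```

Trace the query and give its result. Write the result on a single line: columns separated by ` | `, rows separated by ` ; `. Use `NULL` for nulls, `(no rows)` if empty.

long | 8 ; short | 5

Bucket rows by hire_year < 2019 → 'short' else 'long'; count each bucket.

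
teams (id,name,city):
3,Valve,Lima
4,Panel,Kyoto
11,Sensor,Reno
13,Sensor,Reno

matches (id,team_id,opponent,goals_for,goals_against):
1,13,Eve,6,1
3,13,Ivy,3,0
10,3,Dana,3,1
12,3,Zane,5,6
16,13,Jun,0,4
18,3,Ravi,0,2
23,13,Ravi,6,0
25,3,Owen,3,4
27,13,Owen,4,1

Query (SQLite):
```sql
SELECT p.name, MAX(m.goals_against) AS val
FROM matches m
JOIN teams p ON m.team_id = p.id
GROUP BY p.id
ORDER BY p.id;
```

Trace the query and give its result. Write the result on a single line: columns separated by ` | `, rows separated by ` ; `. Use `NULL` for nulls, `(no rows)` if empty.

Valve | 6 ; Sensor | 4

Join each matches row to its teams via team_id.
Group joined rows by teams.id; compute MAX(m.goals_against) per group.
  3: ids {10, 12, 18, 25} → MAX(m.goals_against)=6
  13: ids {1, 3, 16, 23, 27} → MAX(m.goals_against)=4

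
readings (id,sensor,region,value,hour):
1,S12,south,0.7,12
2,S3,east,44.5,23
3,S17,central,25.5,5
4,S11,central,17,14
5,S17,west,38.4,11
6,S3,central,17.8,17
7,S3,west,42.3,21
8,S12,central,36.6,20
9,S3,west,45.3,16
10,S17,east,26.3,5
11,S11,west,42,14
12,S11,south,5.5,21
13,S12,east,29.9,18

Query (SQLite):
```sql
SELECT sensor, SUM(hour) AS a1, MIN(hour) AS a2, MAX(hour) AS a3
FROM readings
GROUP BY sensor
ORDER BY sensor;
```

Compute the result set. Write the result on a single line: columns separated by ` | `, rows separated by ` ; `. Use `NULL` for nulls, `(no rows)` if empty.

S11 | 49 | 14 | 21 ; S12 | 50 | 12 | 20 ; S17 | 21 | 5 | 11 ; S3 | 77 | 16 | 23

Group readings by sensor.
Per group compute: SUM(hour), MIN(hour), MAX(hour).
  S11: ids {4, 11, 12} → SUM(hour)=49, MIN(hour)=14, MAX(hour)=21
  S12: ids {1, 8, 13} → SUM(hour)=50, MIN(hour)=12, MAX(hour)=20
  S17: ids {3, 5, 10} → SUM(hour)=21, MIN(hour)=5, MAX(hour)=11
  S3: ids {2, 6, 7, 9} → SUM(hour)=77, MIN(hour)=16, MAX(hour)=23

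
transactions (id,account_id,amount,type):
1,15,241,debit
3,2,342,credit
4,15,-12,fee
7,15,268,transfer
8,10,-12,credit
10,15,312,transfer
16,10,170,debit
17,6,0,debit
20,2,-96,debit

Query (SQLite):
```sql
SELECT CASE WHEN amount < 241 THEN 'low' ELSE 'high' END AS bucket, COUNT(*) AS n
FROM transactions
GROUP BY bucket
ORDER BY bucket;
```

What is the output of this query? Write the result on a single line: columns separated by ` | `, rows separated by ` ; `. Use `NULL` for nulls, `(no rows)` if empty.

Bucket rows by amount < 241 → 'low' else 'high'; count each bucket.

high | 4 ; low | 5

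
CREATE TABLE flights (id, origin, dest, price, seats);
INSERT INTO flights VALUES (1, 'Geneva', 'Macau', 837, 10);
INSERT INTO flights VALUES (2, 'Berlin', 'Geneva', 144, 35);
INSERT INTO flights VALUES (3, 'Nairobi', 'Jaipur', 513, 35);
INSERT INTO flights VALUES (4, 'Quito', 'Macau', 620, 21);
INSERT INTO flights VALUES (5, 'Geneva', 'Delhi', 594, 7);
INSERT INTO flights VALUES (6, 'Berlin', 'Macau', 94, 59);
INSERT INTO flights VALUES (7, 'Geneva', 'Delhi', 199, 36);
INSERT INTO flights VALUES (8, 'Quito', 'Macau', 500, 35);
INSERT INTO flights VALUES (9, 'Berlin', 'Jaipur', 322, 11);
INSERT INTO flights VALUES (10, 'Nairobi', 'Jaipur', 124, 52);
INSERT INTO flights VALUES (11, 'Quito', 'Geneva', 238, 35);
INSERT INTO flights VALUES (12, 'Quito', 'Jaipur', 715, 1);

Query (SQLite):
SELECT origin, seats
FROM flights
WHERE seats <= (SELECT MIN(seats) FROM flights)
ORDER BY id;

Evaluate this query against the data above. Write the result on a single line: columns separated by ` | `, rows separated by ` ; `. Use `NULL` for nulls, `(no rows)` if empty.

Scalar subquery: MIN(seats) over all flights rows = 1.
Keep rows where seats <= that value.

Quito | 1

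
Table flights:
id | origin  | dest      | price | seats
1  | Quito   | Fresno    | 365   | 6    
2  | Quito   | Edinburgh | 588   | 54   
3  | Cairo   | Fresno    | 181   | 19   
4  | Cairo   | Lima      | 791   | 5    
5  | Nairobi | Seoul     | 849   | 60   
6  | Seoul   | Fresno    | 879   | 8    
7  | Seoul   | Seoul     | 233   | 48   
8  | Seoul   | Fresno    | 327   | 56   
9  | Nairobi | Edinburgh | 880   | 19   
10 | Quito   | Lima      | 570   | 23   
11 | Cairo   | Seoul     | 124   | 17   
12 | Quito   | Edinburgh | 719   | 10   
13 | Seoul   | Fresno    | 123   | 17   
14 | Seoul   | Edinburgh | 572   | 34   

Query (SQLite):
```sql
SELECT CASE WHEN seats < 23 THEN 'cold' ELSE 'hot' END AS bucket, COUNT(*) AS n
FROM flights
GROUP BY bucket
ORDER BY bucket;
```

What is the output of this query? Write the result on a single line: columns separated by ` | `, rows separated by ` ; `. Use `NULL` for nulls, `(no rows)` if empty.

cold | 8 ; hot | 6

Bucket rows by seats < 23 → 'cold' else 'hot'; count each bucket.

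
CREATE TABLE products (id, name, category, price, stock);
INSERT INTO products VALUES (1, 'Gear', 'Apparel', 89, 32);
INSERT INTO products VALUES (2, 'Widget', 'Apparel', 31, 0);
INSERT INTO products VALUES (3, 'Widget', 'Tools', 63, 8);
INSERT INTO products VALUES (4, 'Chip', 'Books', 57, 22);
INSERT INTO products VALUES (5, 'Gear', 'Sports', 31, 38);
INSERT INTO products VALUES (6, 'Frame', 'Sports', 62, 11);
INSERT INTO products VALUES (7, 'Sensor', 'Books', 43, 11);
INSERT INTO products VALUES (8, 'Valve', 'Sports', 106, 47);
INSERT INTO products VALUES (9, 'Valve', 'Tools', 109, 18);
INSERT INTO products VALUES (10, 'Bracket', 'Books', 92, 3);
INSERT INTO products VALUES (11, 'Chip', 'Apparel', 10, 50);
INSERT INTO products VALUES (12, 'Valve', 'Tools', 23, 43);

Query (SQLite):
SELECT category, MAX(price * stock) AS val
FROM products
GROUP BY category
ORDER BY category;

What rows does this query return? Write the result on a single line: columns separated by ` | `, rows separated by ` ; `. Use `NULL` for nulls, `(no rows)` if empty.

For each row compute price * stock.
Group by category; take MAX of the expression per group.
  Apparel: ids {1, 2, 11} → MAX(price * stock)=2848
  Books: ids {4, 7, 10} → MAX(price * stock)=1254
  Sports: ids {5, 6, 8} → MAX(price * stock)=4982
  Tools: ids {3, 9, 12} → MAX(price * stock)=1962

Apparel | 2848 ; Books | 1254 ; Sports | 4982 ; Tools | 1962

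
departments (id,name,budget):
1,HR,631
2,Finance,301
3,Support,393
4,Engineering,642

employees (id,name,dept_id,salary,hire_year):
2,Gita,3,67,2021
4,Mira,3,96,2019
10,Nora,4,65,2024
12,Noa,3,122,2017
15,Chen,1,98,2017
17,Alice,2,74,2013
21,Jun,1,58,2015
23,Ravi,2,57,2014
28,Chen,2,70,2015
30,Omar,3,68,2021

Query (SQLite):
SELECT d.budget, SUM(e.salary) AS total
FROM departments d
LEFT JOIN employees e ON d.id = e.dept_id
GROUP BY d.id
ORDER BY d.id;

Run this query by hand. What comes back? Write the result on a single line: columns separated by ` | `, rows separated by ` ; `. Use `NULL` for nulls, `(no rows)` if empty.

LEFT JOIN keeps every departments row; unmatched ones get NULL for employees columns.
Group by departments.id and compute SUM(e.salary). SUM over an all-NULL group is NULL.
  1: ids {15, 21} → SUM(e.salary)=156
  2: ids {17, 23, 28} → SUM(e.salary)=201
  3: ids {2, 4, 12, 30} → SUM(e.salary)=353
  4: ids {10} → SUM(e.salary)=65

631 | 156 ; 301 | 201 ; 393 | 353 ; 642 | 65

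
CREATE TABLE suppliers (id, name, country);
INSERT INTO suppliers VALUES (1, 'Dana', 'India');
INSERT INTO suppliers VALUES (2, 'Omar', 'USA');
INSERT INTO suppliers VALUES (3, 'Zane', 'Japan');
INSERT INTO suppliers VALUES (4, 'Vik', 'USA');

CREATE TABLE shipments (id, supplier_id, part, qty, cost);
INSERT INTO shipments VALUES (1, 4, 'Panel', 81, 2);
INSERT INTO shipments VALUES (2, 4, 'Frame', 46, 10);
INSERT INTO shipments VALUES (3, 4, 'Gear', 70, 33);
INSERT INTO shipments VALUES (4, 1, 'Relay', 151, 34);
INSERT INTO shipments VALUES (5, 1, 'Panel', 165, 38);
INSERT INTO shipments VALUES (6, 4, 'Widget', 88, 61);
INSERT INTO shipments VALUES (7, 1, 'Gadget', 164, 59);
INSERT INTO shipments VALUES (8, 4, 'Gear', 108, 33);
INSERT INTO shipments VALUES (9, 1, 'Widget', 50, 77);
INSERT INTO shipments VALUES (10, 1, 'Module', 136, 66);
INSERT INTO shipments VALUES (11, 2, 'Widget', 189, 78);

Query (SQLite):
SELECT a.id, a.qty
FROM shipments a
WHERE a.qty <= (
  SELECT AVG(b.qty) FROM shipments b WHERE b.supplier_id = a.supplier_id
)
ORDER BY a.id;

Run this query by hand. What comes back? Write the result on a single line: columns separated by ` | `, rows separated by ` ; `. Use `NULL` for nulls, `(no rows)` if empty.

2 | 46 ; 3 | 70 ; 9 | 50 ; 11 | 189

For each shipments row a, compute AVG(qty) over rows sharing a.supplier_id.
Keep row a if a.qty <= that per-group AVG.
  supplier_id=1: AVG(qty) = 133.2
  supplier_id=2: AVG(qty) = 189.0
  supplier_id=4: AVG(qty) = 78.6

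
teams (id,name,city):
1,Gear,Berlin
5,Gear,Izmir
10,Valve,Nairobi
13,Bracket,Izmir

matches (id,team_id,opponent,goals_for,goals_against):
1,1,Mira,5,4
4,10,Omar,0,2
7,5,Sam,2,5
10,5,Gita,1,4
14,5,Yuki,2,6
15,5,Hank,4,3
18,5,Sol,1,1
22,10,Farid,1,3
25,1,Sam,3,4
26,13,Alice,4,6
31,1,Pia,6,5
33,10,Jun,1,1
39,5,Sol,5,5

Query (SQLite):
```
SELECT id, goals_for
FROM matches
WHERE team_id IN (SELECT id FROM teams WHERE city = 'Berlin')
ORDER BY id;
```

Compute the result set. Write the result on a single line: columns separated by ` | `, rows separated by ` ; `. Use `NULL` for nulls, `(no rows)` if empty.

1 | 5 ; 25 | 3 ; 31 | 6

Inner query: teams.id where city = 'Berlin'.
Outer: keep matches rows whose team_id is in that set.
Inner query → {1}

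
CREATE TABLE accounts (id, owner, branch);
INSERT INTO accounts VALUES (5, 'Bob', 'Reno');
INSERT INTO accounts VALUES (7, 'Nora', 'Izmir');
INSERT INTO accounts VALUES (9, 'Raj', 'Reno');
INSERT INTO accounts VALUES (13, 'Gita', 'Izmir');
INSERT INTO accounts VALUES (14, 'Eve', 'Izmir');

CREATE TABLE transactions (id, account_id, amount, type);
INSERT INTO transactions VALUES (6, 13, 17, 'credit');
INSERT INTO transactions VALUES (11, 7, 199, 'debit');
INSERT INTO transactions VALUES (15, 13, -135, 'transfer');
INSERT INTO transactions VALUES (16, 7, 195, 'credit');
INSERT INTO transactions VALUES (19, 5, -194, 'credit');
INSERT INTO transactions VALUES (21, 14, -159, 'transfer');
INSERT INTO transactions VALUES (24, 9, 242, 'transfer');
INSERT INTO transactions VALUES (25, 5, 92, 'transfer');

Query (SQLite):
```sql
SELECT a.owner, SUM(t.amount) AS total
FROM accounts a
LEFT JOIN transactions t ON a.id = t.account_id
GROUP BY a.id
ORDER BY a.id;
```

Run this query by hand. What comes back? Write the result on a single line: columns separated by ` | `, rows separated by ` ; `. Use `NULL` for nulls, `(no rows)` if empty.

Bob | -102 ; Nora | 394 ; Raj | 242 ; Gita | -118 ; Eve | -159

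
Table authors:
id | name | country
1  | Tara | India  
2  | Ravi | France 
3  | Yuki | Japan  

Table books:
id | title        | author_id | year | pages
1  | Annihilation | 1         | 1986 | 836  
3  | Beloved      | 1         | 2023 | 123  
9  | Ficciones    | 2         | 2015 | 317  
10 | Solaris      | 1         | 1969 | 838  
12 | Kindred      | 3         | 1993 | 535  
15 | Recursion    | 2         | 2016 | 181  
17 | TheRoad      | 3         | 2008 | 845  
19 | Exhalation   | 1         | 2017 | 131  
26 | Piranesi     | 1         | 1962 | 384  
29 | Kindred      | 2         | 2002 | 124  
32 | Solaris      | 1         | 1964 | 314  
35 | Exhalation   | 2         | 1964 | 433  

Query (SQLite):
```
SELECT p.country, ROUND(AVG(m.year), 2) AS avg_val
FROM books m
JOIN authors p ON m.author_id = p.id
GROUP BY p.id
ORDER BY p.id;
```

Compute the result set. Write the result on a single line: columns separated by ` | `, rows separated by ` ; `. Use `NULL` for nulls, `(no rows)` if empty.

India | 1986.83 ; France | 1999.25 ; Japan | 2000.5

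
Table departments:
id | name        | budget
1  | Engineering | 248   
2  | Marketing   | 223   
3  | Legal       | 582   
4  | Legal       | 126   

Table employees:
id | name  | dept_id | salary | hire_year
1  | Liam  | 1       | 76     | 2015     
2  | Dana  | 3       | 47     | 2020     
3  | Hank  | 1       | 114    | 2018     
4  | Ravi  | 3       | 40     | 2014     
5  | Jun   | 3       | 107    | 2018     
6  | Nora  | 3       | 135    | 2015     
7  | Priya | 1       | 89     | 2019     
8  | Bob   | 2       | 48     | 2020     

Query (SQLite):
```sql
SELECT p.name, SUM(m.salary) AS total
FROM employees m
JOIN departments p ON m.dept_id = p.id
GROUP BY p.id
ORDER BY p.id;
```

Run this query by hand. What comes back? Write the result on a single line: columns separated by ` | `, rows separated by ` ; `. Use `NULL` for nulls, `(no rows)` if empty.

Join each employees row to its departments via dept_id.
Group joined rows by departments.id; compute SUM(m.salary) per group.
  1: ids {1, 3, 7} → SUM(m.salary)=279
  2: ids {8} → SUM(m.salary)=48
  3: ids {2, 4, 5, 6} → SUM(m.salary)=329

Engineering | 279 ; Marketing | 48 ; Legal | 329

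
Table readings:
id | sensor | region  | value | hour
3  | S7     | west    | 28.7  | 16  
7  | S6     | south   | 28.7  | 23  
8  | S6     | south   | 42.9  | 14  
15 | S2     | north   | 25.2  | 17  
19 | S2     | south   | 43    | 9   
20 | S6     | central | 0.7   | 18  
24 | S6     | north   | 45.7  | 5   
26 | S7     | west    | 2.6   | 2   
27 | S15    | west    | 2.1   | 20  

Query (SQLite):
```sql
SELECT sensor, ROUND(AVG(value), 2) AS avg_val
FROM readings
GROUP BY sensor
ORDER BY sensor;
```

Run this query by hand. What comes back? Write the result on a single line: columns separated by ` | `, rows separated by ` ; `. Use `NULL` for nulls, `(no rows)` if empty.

Partition readings by sensor; compute ROUND(AVG(value), 2) within each group.
  S15: ids {27} → ROUND(AVG(value), 2)=2.1
  S2: ids {15, 19} → ROUND(AVG(value), 2)=34.1
  S6: ids {7, 8, 20, 24} → ROUND(AVG(value), 2)=29.5
  S7: ids {3, 26} → ROUND(AVG(value), 2)=15.65

S15 | 2.1 ; S2 | 34.1 ; S6 | 29.5 ; S7 | 15.65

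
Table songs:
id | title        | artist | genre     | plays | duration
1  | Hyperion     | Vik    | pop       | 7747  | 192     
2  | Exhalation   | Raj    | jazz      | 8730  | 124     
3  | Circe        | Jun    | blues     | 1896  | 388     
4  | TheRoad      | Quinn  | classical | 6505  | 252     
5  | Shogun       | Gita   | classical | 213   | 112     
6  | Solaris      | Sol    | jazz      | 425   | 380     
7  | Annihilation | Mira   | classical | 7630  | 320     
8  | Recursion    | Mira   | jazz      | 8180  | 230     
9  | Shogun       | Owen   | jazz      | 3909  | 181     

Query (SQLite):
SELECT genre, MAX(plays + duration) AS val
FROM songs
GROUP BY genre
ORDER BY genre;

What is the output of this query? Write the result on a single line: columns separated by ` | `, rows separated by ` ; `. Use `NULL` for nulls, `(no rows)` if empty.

blues | 2284 ; classical | 7950 ; jazz | 8854 ; pop | 7939

For each row compute plays + duration.
Group by genre; take MAX of the expression per group.
  blues: ids {3} → MAX(plays + duration)=2284
  classical: ids {4, 5, 7} → MAX(plays + duration)=7950
  jazz: ids {2, 6, 8, 9} → MAX(plays + duration)=8854
  pop: ids {1} → MAX(plays + duration)=7939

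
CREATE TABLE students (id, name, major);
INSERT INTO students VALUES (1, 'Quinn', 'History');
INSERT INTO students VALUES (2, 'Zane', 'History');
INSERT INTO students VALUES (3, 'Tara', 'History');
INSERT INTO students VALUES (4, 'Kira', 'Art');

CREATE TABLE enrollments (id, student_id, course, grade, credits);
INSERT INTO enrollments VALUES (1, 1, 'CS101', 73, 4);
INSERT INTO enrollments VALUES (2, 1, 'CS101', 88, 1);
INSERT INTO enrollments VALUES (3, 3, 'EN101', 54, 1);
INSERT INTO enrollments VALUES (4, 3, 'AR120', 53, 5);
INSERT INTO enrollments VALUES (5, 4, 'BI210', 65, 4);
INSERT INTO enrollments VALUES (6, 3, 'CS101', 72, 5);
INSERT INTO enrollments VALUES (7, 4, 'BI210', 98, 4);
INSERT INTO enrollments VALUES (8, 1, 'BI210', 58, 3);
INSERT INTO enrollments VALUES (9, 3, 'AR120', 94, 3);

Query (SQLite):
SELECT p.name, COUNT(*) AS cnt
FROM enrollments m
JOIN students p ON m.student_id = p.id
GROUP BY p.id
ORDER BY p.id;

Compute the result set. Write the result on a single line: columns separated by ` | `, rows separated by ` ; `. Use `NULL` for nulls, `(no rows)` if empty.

Quinn | 3 ; Tara | 4 ; Kira | 2

Join each enrollments row to its students via student_id.
Group joined rows by students.id; compute COUNT(*) per group.
  1: ids {1, 2, 8} → COUNT(*)=3
  3: ids {3, 4, 6, 9} → COUNT(*)=4
  4: ids {5, 7} → COUNT(*)=2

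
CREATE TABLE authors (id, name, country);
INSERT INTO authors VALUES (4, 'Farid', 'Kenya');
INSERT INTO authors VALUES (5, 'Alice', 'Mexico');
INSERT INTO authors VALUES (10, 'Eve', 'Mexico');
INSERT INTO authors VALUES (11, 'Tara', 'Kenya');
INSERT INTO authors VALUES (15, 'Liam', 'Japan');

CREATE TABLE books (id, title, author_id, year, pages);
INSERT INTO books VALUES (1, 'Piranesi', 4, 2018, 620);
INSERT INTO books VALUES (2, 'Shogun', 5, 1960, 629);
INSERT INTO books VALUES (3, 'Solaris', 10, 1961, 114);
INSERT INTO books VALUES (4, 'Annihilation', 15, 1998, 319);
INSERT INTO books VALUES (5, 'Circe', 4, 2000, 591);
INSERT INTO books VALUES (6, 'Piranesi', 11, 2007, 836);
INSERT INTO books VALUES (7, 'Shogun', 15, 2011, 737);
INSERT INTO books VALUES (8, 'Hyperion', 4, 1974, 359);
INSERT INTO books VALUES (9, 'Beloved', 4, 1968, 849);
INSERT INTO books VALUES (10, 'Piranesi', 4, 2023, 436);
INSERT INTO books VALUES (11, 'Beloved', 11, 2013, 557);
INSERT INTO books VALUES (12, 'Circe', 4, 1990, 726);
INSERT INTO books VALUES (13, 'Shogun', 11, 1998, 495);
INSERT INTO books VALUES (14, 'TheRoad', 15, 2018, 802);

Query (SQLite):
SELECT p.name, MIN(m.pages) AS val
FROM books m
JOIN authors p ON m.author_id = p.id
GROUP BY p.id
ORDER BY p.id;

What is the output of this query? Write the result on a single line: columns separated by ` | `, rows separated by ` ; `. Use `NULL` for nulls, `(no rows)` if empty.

Farid | 359 ; Alice | 629 ; Eve | 114 ; Tara | 495 ; Liam | 319

Join each books row to its authors via author_id.
Group joined rows by authors.id; compute MIN(m.pages) per group.
  4: ids {1, 5, 8, 9, 10, 12} → MIN(m.pages)=359
  5: ids {2} → MIN(m.pages)=629
  10: ids {3} → MIN(m.pages)=114
  11: ids {6, 11, 13} → MIN(m.pages)=495
  15: ids {4, 7, 14} → MIN(m.pages)=319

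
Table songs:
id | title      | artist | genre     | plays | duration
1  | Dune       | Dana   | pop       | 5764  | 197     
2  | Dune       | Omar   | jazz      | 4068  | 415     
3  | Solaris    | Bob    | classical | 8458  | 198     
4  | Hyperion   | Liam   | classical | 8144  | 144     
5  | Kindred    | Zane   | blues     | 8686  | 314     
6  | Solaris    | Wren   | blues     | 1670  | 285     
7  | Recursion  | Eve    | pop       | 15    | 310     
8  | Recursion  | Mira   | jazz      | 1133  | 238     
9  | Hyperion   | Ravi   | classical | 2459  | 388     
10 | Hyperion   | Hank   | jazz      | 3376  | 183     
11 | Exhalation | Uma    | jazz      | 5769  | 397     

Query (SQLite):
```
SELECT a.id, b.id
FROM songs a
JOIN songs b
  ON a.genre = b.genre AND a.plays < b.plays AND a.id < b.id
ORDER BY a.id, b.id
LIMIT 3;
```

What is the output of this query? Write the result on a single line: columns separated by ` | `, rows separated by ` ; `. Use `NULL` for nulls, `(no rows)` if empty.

2 | 11 ; 8 | 10 ; 8 | 11

Pairs (a,b) with same genre, a.plays < b.plays, a.id < b.id.
genre groups: blues:{5,6} classical:{3,4,9} jazz:{2,8,10,11} pop:{1,7}
Ordered by (a.id, b.id); first 3.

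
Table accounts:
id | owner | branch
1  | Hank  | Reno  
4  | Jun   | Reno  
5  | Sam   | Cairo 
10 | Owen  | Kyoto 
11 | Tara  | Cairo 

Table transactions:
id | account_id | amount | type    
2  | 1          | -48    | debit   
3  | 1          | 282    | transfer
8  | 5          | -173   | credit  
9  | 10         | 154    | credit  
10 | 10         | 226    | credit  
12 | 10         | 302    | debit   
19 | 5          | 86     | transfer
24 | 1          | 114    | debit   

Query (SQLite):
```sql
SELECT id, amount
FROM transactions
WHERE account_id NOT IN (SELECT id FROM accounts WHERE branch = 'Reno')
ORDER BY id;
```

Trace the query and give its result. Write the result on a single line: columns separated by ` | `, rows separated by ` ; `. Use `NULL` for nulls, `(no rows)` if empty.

Inner query: accounts.id where branch = 'Reno'.
Outer: keep transactions rows whose account_id is not in that set.
Inner query → {1, 4}

8 | -173 ; 9 | 154 ; 10 | 226 ; 12 | 302 ; 19 | 86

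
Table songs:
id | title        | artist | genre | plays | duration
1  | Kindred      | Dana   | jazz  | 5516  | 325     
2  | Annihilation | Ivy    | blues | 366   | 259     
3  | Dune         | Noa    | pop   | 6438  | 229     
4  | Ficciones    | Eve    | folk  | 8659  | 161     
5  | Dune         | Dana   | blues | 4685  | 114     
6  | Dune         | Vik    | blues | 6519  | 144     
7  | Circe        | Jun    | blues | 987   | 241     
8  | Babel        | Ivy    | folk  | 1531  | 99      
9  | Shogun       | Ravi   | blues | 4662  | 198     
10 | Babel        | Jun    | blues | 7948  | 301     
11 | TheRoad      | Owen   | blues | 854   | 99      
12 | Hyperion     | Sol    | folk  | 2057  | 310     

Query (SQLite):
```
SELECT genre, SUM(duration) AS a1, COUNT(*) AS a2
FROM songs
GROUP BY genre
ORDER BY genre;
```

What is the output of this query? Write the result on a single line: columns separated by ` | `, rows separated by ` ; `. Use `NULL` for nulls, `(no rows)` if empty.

blues | 1356 | 7 ; folk | 570 | 3 ; jazz | 325 | 1 ; pop | 229 | 1

Group songs by genre.
Per group compute: SUM(duration), COUNT(*).
  blues: ids {2, 5, 6, 7, 9, 10, 11} → SUM(duration)=1356, COUNT(*)=7
  folk: ids {4, 8, 12} → SUM(duration)=570, COUNT(*)=3
  jazz: ids {1} → SUM(duration)=325, COUNT(*)=1
  pop: ids {3} → SUM(duration)=229, COUNT(*)=1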